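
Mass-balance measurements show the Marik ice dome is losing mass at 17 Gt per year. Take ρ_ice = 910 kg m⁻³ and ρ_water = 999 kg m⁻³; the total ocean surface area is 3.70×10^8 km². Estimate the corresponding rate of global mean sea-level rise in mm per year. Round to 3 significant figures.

ρ_w = 999 kg m⁻³. Annual water volume added = 17 Gt / ρ_w = 1.700×10^13 kg / 999 kg m⁻³ = 1.702×10^10 m³.
Δh per year = 1.702×10^10 / 3.70×10^14 = 4.60×10^-5 m = 0.0460 mm.

≈ 0.0460 mm/yr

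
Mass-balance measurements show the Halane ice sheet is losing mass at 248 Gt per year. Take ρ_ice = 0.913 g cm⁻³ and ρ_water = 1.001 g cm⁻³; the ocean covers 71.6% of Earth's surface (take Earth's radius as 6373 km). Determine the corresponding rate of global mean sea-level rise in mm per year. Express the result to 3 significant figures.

ρ_w = 1.001 g cm⁻³ = 1001 kg m⁻³. Annual water volume added = 248 Gt / ρ_w = 2.480×10^14 kg / 1001 kg m⁻³ = 2.478×10^11 m³.
Δh per year = 2.478×10^11 / 3.65×10^14 = 6.78×10^-4 m = 0.678 mm.

≈ 0.678 mm/yr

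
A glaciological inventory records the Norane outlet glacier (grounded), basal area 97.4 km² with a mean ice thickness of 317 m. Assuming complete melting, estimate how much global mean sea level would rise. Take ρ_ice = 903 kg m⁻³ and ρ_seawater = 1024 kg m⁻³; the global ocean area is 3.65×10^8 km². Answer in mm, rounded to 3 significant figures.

≈ 0.0746 mm

Norane: ice volume = 97.4 km² × 317 m = 30.88 km³; 30.88 × (903/1024) = 27.23 km³ of water.
Spread over 3.65×10^14 m² of ocean, Δh = 2.723×10^10 / 3.65×10^14 = 7.46×10^-5 m = 0.0746 mm.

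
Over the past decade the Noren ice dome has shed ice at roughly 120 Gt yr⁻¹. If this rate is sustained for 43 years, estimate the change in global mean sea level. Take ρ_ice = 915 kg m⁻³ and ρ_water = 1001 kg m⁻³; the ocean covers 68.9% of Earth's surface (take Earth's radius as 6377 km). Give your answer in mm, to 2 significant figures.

≈ 15 mm

Total mass lost = 120 Gt/yr × 43 yr = 5160 Gt = 5.160×10^15 kg.
ρ_w = 1001 kg m⁻³, so water volume = 5.160×10^15 / 1001 = 5.155×10^12 m³.
Δh = 5.155×10^12 / 3.52×10^14 = 0.0146 m = 15 mm.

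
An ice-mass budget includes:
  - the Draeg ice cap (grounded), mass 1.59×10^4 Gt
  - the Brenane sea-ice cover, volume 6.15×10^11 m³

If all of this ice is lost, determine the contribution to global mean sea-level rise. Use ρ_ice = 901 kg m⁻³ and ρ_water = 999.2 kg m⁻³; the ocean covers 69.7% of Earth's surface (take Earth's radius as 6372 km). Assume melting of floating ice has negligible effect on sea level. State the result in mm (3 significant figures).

Draeg: 1.59×10^4 Gt = 1.590×10^16 kg; dividing by ρ_w = 999.2 kg m⁻³ gives 1.591×10^13 m³ of water.
The Brenane sea-ice cover is floating and already displaces its own weight of water, so its melt adds essentially nothing to sea level.
Total added water ≈ 1.591×10^13 m³ over 3.56×10^14 m² → Δh = 0.0447 m = 44.7 mm.

≈ 44.7 mm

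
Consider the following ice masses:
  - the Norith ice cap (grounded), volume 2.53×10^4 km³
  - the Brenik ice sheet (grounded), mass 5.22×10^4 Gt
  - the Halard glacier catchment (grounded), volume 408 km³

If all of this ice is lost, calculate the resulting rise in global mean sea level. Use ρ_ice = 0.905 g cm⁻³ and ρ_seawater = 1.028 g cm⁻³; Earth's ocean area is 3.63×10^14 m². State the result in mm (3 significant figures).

≈ 202 mm

Norith: 2.53×10^4 km³ × (905/1028) = 2.227×10^4 km³ of water.
Brenik: 5.22×10^4 Gt = 5.220×10^16 kg; dividing by ρ_w = 1.028 g cm⁻³ = 1028 kg m⁻³ gives 5.078×10^13 m³ of water.
Halard: 408 km³ × (905/1028) = 359.2 km³ of water.
Total added water ≈ 7.341×10^13 m³ over 3.63×10^14 m² → Δh = 0.202 m = 202 mm.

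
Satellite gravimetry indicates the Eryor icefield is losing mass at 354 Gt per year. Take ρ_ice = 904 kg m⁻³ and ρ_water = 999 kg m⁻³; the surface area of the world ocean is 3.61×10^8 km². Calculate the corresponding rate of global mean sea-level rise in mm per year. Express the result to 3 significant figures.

ρ_w = 999 kg m⁻³. Annual water volume added = 354 Gt / ρ_w = 3.540×10^14 kg / 999 kg m⁻³ = 3.544×10^11 m³.
Δh per year = 3.544×10^11 / 3.61×10^14 = 9.82×10^-4 m = 0.982 mm.

≈ 0.982 mm/yr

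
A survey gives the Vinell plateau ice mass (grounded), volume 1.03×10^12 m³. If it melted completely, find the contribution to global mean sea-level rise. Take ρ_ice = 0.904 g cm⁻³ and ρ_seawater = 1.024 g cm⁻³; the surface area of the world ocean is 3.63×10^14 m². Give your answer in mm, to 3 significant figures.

≈ 2.50 mm

Vinell: 1.03×10^12 m³ × (904/1024) = 9.093×10^11 m³ of water.
Spread over 3.63×10^14 m² of ocean, Δh = 9.093×10^11 / 3.63×10^14 = 2.50×10^-3 m = 2.50 mm.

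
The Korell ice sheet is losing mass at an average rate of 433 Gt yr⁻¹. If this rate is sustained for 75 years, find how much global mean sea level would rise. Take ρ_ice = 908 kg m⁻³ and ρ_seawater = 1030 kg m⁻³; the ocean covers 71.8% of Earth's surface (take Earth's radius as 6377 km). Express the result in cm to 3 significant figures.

Total mass lost = 433 Gt/yr × 75 yr = 3.248×10^4 Gt = 3.248×10^16 kg.
ρ_w = 1030 kg m⁻³, so water volume = 3.248×10^16 / 1030 = 3.153×10^13 m³.
Δh = 3.153×10^13 / 3.67×10^14 = 0.0859 m = 8.59 cm.

≈ 8.59 cm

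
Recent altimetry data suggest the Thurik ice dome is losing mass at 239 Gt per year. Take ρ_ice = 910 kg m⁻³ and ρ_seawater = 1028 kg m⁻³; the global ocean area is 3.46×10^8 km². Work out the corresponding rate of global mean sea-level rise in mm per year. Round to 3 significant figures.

ρ_w = 1028 kg m⁻³. Annual water volume added = 239 Gt / ρ_w = 2.390×10^14 kg / 1028 kg m⁻³ = 2.325×10^11 m³.
Δh per year = 2.325×10^11 / 3.46×10^14 = 6.72×10^-4 m = 0.672 mm.

≈ 0.672 mm/yr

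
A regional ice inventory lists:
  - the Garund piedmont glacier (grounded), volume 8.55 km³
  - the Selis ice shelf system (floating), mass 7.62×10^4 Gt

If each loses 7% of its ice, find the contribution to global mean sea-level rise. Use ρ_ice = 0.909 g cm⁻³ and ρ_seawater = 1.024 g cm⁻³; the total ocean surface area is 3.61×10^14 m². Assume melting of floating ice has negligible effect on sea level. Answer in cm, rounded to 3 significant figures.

≈ 1.47×10^-4 cm

Garund: 0.07 × 8.55 km³ × (909/1024) = 0.5313 km³ of water.
The Selis ice shelf system is floating and already displaces its own weight of water, so its melt adds essentially nothing to sea level.
Total added water ≈ 5.313×10^8 m³ over 3.61×10^14 m² → Δh = 1.47×10^-6 m = 1.47×10^-4 cm.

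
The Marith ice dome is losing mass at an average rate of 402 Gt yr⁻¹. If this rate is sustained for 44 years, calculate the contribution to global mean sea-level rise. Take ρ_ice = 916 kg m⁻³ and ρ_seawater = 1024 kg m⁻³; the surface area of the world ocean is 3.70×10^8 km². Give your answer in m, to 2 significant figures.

≈ 0.047 m

Total mass lost = 402 Gt/yr × 44 yr = 1.769×10^4 Gt = 1.769×10^16 kg.
ρ_w = 1024 kg m⁻³, so water volume = 1.769×10^16 / 1024 = 1.727×10^13 m³.
Δh = 1.727×10^13 / 3.70×10^14 = 0.0467 m.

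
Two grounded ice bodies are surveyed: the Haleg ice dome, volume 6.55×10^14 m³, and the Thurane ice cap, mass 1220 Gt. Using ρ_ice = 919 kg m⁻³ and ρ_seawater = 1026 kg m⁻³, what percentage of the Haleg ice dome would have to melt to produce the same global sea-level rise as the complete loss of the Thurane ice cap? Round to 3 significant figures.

≈ 0.203 %

Equal sea-level rise means equal mass of meltwater, i.e. equal mass of ice lost.
Ice mass of Thurane: 1.220×10^15 kg; ice mass of Haleg: 6.019×10^17 kg.
Fraction required = 1.220×10^15 / 6.019×10^17 = 2.03×10^-3 → 0.203 %.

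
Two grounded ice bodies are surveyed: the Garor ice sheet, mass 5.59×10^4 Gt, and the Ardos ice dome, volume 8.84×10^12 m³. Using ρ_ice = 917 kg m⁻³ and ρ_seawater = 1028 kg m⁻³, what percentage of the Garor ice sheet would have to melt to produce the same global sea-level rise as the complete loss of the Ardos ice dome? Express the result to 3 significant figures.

≈ 14.5 %

Equal sea-level rise means equal mass of meltwater, i.e. equal mass of ice lost.
Ice mass of Ardos: 8.106×10^15 kg; ice mass of Garor: 5.590×10^16 kg.
Fraction required = 8.106×10^15 / 5.590×10^16 = 0.145 → 14.5 %.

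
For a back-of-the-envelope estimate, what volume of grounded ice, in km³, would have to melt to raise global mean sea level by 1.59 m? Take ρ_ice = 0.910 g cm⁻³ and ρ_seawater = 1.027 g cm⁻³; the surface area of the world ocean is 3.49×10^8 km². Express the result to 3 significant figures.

≈ 6.26×10^5 km³

Required water volume = Δh × A = 1.59 m × 3.49×10^14 m² = 5.549×10^14 m³ = 5.549×10^5 km³.
Ice volume = water volume × ρ_w/ρ_ice = 5.549×10^5 × 1027/910 = 6.26×10^5 km³.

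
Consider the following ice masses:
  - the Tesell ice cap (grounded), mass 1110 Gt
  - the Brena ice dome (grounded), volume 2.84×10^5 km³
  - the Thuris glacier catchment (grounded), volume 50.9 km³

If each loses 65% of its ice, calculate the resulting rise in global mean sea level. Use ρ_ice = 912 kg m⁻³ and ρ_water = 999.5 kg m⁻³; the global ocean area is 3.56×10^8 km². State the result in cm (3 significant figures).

Tesell: 0.65 × 1110 Gt = 7.215×10^14 kg; dividing by ρ_w = 999.5 kg m⁻³ gives 7.219×10^11 m³ of water.
Brena: 0.65 × 2.84×10^5 km³ × (912/999.5) = 1.684×10^5 km³ of water.
Thuris: 0.65 × 50.9 km³ × (912/999.5) = 30.19 km³ of water.
Total added water ≈ 1.692×10^14 m³ over 3.56×10^14 m² → Δh = 0.475 m = 47.5 cm.

≈ 47.5 cm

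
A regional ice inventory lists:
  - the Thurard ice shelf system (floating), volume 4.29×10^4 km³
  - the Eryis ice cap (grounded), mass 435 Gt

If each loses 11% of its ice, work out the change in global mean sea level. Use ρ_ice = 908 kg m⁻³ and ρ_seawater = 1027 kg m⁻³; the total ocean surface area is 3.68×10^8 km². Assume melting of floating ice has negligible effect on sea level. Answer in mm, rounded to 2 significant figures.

The Thurard ice shelf system is floating and already displaces its own weight of water, so its melt adds essentially nothing to sea level.
Eryis: 0.11 × 435 Gt = 4.785×10^13 kg; dividing by ρ_w = 1027 kg m⁻³ gives 4.659×10^10 m³ of water.
Total added water ≈ 4.659×10^10 m³ over 3.68×10^14 m² → Δh = 1.27×10^-4 m = 0.13 mm.

≈ 0.13 mm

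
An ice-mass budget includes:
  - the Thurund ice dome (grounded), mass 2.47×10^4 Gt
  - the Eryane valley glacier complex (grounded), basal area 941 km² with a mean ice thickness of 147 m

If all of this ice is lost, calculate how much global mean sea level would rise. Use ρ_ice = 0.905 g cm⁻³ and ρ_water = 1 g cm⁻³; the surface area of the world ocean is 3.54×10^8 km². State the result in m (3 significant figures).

Thurund: 2.47×10^4 Gt = 2.470×10^16 kg; dividing by ρ_w = 1 g cm⁻³ = 1000 kg m⁻³ gives 2.470×10^13 m³ of water.
Eryane: ice volume = 941 km² × 147 m = 138.3 km³; 138.3 × (905/1000) = 125.2 km³ of water.
Total added water ≈ 2.483×10^13 m³ over 3.54×10^14 m² → Δh = 0.0701 m.

≈ 0.0701 m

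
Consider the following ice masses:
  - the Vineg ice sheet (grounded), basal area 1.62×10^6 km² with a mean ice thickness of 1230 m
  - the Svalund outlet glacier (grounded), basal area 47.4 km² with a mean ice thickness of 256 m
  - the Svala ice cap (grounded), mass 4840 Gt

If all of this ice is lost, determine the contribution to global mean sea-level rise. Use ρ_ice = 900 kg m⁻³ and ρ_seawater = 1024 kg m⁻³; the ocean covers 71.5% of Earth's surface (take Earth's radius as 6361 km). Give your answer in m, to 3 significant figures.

≈ 4.83 m

Vineg: ice volume = 1.62×10^6 km² × 1230 m = 1.993×10^6 km³; 1.993×10^6 × (900/1024) = 1.751×10^6 km³ of water.
Svalund: ice volume = 47.4 km² × 256 m = 12.13 km³; 12.13 × (900/1024) = 10.66 km³ of water.
Svala: 4840 Gt = 4.840×10^15 kg; dividing by ρ_w = 1024 kg m⁻³ gives 4.727×10^12 m³ of water.
Total added water ≈ 1.756×10^15 m³ over 3.64×10^14 m² → Δh = 4.83 m.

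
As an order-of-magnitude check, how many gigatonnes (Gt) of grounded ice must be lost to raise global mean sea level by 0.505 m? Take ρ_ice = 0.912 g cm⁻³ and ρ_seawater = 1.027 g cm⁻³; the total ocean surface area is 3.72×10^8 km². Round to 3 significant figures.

≈ 1.93×10^5 Gt

Required water volume = Δh × A = 0.505 m × 3.72×10^14 m² = 1.879×10^14 m³.
ρ_w = 1.027 g cm⁻³ = 1027 kg m⁻³, so the mass of water = 1.879×10^14 m³ × 1027 kg m⁻³ = 1.929×10^17 kg = 1.93×10^5 Gt (and the same mass of ice, by conservation).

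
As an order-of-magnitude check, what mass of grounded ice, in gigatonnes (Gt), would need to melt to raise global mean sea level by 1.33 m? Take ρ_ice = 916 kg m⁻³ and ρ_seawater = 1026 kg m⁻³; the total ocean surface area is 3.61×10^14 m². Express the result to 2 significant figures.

Required water volume = Δh × A = 1.33 m × 3.61×10^14 m² = 4.801×10^14 m³.
ρ_w = 1026 kg m⁻³, so the mass of water = 4.801×10^14 m³ × 1026 kg m⁻³ = 4.926×10^17 kg = 4.9×10^5 Gt (and the same mass of ice, by conservation).

≈ 4.9×10^5 Gt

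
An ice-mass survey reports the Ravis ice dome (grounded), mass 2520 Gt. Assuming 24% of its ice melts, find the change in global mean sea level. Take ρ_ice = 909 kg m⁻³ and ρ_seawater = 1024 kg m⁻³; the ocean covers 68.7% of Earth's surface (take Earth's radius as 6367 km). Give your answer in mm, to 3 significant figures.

Ravis: 0.24 × 2520 Gt = 6.048×10^14 kg; dividing by ρ_w = 1024 kg m⁻³ gives 5.906×10^11 m³ of water.
Spread over 3.50×10^14 m² of ocean, Δh = 5.906×10^11 / 3.50×10^14 = 1.69×10^-3 m = 1.69 mm.

≈ 1.69 mm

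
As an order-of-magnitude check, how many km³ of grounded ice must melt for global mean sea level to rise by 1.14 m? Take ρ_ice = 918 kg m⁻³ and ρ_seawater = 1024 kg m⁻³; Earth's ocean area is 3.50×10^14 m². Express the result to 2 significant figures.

≈ 4.5×10^5 km³

Required water volume = Δh × A = 1.14 m × 3.50×10^14 m² = 3.990×10^14 m³ = 3.990×10^5 km³.
Ice volume = water volume × ρ_w/ρ_ice = 3.990×10^5 × 1024/918 = 4.5×10^5 km³.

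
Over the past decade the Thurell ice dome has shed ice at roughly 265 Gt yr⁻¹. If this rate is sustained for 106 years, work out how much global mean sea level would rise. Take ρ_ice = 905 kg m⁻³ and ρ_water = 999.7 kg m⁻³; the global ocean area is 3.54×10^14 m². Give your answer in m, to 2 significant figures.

≈ 0.079 m

Total mass lost = 265 Gt/yr × 106 yr = 2.809×10^4 Gt = 2.809×10^16 kg.
ρ_w = 999.7 kg m⁻³, so water volume = 2.809×10^16 / 999.7 = 2.810×10^13 m³.
Δh = 2.810×10^13 / 3.54×10^14 = 0.0794 m.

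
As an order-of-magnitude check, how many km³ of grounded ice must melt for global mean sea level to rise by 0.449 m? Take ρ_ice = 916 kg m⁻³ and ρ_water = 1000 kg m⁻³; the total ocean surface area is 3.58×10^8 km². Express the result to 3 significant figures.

Required water volume = Δh × A = 0.449 m × 3.58×10^14 m² = 1.607×10^14 m³ = 1.607×10^5 km³.
Ice volume = water volume × ρ_w/ρ_ice = 1.607×10^5 × 1000/916 = 1.75×10^5 km³.

≈ 1.75×10^5 km³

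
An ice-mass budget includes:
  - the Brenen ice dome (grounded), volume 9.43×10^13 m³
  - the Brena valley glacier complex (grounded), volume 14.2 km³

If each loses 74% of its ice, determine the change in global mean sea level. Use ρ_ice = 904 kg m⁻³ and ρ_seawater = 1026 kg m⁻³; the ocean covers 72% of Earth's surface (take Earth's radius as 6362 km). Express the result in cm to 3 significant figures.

Brenen: 0.74 × 9.43×10^13 m³ × (904/1026) = 6.148×10^13 m³ of water.
Brena: 0.74 × 14.2 km³ × (904/1026) = 9.259 km³ of water.
Total added water ≈ 6.149×10^13 m³ over 3.66×10^14 m² → Δh = 0.168 m = 16.8 cm.

≈ 16.8 cm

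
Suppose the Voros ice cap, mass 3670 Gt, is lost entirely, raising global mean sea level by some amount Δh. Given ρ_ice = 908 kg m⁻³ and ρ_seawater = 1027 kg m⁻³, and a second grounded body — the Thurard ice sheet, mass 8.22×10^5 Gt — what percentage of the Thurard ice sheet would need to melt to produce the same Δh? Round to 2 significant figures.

Equal sea-level rise means equal mass of meltwater, i.e. equal mass of ice lost.
Ice mass of Voros: 3.670×10^15 kg; ice mass of Thurard: 8.220×10^17 kg.
Fraction required = 3.670×10^15 / 8.220×10^17 = 4.46×10^-3 → 0.45 %.

≈ 0.45 %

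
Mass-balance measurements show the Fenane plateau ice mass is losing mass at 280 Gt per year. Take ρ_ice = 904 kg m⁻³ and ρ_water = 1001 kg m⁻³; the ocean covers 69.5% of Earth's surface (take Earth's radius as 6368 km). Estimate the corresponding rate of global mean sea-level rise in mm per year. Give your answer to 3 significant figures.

ρ_w = 1001 kg m⁻³. Annual water volume added = 280 Gt / ρ_w = 2.800×10^14 kg / 1001 kg m⁻³ = 2.797×10^11 m³.
Δh per year = 2.797×10^11 / 3.54×10^14 = 7.90×10^-4 m = 0.790 mm.

≈ 0.790 mm/yr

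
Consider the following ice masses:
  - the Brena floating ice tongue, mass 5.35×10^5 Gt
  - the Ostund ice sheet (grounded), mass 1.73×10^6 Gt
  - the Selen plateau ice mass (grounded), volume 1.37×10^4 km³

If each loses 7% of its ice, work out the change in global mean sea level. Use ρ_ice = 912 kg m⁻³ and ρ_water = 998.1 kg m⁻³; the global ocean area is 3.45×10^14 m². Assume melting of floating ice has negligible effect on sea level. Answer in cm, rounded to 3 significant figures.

≈ 35.4 cm

The Brena floating ice tongue is floating and already displaces its own weight of water, so its melt adds essentially nothing to sea level.
Ostund: 0.07 × 1.73×10^6 Gt = 1.211×10^17 kg; dividing by ρ_w = 998.1 kg m⁻³ gives 1.213×10^14 m³ of water.
Selen: 0.07 × 1.37×10^4 km³ × (912/998.1) = 876.3 km³ of water.
Total added water ≈ 1.222×10^14 m³ over 3.45×10^14 m² → Δh = 0.354 m = 35.4 cm.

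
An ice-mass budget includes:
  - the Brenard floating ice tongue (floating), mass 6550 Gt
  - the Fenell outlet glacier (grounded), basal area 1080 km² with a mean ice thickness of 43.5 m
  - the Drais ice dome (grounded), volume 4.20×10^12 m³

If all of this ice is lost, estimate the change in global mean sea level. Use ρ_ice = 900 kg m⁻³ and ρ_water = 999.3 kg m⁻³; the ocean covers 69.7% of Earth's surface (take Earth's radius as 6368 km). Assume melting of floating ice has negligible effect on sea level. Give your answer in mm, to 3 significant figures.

≈ 10.8 mm

The Brenard floating ice tongue is floating and already displaces its own weight of water, so its melt adds essentially nothing to sea level.
Fenell: ice volume = 1080 km² × 43.5 m = 46.98 km³; 46.98 × (900/999.3) = 42.31 km³ of water.
Drais: 4.20×10^12 m³ × (900/999.3) = 3.783×10^12 m³ of water.
Total added water ≈ 3.825×10^12 m³ over 3.55×10^14 m² → Δh = 0.0108 m = 10.8 mm.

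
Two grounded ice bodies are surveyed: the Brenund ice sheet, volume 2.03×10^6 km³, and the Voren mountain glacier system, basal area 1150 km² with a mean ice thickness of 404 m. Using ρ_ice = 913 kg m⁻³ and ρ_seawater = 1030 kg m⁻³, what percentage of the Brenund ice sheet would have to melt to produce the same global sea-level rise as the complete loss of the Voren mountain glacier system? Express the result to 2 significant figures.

Equal sea-level rise means equal mass of meltwater, i.e. equal mass of ice lost.
Ice mass of Voren: 4.242×10^14 kg; ice mass of Brenund: 1.853×10^18 kg.
Fraction required = 4.242×10^14 / 1.853×10^18 = 2.29×10^-4 → 0.023 %.

≈ 0.023 %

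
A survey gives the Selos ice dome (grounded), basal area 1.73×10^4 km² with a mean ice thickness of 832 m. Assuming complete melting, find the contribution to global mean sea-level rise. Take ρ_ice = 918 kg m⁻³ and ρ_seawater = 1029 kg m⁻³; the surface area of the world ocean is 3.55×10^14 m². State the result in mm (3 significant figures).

≈ 36.2 mm

Selos: ice volume = 1.73×10^4 km² × 832 m = 1.439×10^4 km³; 1.439×10^4 × (918/1029) = 1.284×10^4 km³ of water.
Spread over 3.55×10^14 m² of ocean, Δh = 1.284×10^13 / 3.55×10^14 = 0.0362 m = 36.2 mm.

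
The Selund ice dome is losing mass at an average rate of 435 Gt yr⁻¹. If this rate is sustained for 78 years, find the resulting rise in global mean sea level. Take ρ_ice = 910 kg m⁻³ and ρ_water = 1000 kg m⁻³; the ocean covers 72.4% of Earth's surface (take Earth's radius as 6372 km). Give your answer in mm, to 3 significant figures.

Total mass lost = 435 Gt/yr × 78 yr = 3.393×10^4 Gt = 3.393×10^16 kg.
ρ_w = 1000 kg m⁻³, so water volume = 3.393×10^16 / 1000 = 3.393×10^13 m³.
Δh = 3.393×10^13 / 3.69×10^14 = 0.0919 m = 91.9 mm.

≈ 91.9 mm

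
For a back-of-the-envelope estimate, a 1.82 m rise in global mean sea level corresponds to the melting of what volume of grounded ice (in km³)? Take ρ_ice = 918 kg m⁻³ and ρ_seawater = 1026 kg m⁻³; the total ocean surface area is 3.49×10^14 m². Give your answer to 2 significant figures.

Required water volume = Δh × A = 1.82 m × 3.49×10^14 m² = 6.352×10^14 m³ = 6.352×10^5 km³.
Ice volume = water volume × ρ_w/ρ_ice = 6.352×10^5 × 1026/918 = 7.1×10^5 km³.

≈ 7.1×10^5 km³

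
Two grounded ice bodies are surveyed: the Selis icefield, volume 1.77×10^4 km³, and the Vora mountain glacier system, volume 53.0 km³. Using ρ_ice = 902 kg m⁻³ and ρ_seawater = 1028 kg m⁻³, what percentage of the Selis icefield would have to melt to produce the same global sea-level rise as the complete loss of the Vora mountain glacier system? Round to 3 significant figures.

≈ 0.299 %

Equal sea-level rise means equal mass of meltwater, i.e. equal mass of ice lost.
Ice mass of Vora: 4.781×10^13 kg; ice mass of Selis: 1.597×10^16 kg.
Fraction required = 4.781×10^13 / 1.597×10^16 = 2.99×10^-3 → 0.299 %.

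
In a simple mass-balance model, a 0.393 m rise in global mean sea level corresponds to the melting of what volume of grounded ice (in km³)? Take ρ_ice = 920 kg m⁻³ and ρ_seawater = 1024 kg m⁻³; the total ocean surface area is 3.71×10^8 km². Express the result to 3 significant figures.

≈ 1.62×10^5 km³

Required water volume = Δh × A = 0.393 m × 3.71×10^14 m² = 1.458×10^14 m³ = 1.458×10^5 km³.
Ice volume = water volume × ρ_w/ρ_ice = 1.458×10^5 × 1024/920 = 1.62×10^5 km³.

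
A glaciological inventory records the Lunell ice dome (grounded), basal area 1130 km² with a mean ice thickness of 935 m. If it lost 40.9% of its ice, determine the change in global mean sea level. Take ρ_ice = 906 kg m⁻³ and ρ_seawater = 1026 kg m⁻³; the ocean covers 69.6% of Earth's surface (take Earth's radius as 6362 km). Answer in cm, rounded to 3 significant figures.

Lunell: ice volume = 1130 km² × 935 m = 1057 km³; 0.409 × 1057 × (906/1026) = 381.6 km³ of water.
Spread over 3.54×10^14 m² of ocean, Δh = 3.816×10^11 / 3.54×10^14 = 1.08×10^-3 m = 0.108 cm.

≈ 0.108 cm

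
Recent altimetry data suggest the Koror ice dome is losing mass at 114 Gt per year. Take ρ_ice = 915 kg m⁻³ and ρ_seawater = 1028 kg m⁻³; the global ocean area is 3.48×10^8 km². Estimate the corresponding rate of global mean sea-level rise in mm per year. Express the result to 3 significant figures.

≈ 0.319 mm/yr

ρ_w = 1028 kg m⁻³. Annual water volume added = 114 Gt / ρ_w = 1.140×10^14 kg / 1028 kg m⁻³ = 1.109×10^11 m³.
Δh per year = 1.109×10^11 / 3.48×10^14 = 3.19×10^-4 m = 0.319 mm.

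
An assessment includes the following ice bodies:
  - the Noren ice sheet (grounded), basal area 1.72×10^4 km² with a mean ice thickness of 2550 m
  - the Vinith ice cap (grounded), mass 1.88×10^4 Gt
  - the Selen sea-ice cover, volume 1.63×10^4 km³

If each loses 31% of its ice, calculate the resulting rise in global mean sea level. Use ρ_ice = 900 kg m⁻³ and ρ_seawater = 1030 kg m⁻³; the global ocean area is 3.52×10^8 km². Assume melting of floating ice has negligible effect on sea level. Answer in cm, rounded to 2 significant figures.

≈ 5.0 cm

Noren: ice volume = 1.72×10^4 km² × 2550 m = 4.386×10^4 km³; 0.31 × 4.386×10^4 × (900/1030) = 1.188×10^4 km³ of water.
Vinith: 0.31 × 1.88×10^4 Gt = 5.828×10^15 kg; dividing by ρ_w = 1030 kg m⁻³ gives 5.658×10^12 m³ of water.
The Selen sea-ice cover is floating and already displaces its own weight of water, so its melt adds essentially nothing to sea level.
Total added water ≈ 1.754×10^13 m³ over 3.52×10^14 m² → Δh = 0.0498 m = 5.0 cm.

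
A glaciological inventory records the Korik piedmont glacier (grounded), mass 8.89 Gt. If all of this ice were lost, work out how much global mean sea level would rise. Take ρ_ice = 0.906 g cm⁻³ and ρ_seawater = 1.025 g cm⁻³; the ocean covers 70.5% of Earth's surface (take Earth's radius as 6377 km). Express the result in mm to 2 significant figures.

≈ 0.024 mm

Korik: 8.89 Gt = 8.890×10^12 kg; dividing by ρ_w = 1.025 g cm⁻³ = 1025 kg m⁻³ gives 8.673×10^9 m³ of water.
Spread over 3.60×10^14 m² of ocean, Δh = 8.673×10^9 / 3.60×10^14 = 2.41×10^-5 m = 0.024 mm.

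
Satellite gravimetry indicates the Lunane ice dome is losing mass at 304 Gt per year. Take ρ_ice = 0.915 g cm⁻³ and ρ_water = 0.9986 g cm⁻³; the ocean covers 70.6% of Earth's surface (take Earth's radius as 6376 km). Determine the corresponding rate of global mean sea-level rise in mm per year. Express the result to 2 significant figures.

ρ_w = 0.9986 g cm⁻³ = 998.6 kg m⁻³. Annual water volume added = 304 Gt / ρ_w = 3.040×10^14 kg / 998.6 kg m⁻³ = 3.044×10^11 m³.
Δh per year = 3.044×10^11 / 3.61×10^14 = 8.44×10^-4 m = 0.84 mm.

≈ 0.84 mm/yr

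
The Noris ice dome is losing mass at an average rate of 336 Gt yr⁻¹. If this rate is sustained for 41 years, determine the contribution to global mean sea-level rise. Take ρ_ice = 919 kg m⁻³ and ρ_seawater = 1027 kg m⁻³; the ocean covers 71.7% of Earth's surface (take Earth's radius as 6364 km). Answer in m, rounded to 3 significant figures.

Total mass lost = 336 Gt/yr × 41 yr = 1.378×10^4 Gt = 1.378×10^16 kg.
ρ_w = 1027 kg m⁻³, so water volume = 1.378×10^16 / 1027 = 1.341×10^13 m³.
Δh = 1.341×10^13 / 3.65×10^14 = 0.0368 m.

≈ 0.0368 m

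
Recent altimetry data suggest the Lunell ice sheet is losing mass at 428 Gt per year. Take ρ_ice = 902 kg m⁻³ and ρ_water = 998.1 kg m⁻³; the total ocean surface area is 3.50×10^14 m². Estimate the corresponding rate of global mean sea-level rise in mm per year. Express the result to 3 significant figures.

≈ 1.23 mm/yr

ρ_w = 998.1 kg m⁻³. Annual water volume added = 428 Gt / ρ_w = 4.280×10^14 kg / 998.1 kg m⁻³ = 4.288×10^11 m³.
Δh per year = 4.288×10^11 / 3.50×10^14 = 1.23×10^-3 m = 1.23 mm.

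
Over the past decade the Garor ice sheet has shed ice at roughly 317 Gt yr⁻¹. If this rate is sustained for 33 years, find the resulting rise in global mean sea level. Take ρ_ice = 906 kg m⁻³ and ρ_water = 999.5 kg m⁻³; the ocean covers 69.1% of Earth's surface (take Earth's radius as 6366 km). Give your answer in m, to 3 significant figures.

Total mass lost = 317 Gt/yr × 33 yr = 1.046×10^4 Gt = 1.046×10^16 kg.
ρ_w = 999.5 kg m⁻³, so water volume = 1.046×10^16 / 999.5 = 1.047×10^13 m³.
Δh = 1.047×10^13 / 3.52×10^14 = 0.0297 m.

≈ 0.0297 m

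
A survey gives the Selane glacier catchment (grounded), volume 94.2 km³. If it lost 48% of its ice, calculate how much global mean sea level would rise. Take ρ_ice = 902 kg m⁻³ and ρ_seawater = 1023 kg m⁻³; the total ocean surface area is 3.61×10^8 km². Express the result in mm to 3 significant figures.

Selane: 0.48 × 94.2 km³ × (902/1023) = 39.87 km³ of water.
Spread over 3.61×10^14 m² of ocean, Δh = 3.987×10^10 / 3.61×10^14 = 1.10×10^-4 m = 0.110 mm.

≈ 0.110 mm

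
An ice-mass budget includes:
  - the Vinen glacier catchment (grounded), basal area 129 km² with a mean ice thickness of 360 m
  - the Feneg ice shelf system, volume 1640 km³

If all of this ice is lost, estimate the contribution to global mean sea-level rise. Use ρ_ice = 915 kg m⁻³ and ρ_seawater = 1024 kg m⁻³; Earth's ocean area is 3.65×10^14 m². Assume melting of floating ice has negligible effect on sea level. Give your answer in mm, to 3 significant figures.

≈ 0.114 mm

Vinen: ice volume = 129 km² × 360 m = 46.44 km³; 46.44 × (915/1024) = 41.50 km³ of water.
The Feneg ice shelf system is floating and already displaces its own weight of water, so its melt adds essentially nothing to sea level.
Total added water ≈ 4.150×10^10 m³ over 3.65×10^14 m² → Δh = 1.14×10^-4 m = 0.114 mm.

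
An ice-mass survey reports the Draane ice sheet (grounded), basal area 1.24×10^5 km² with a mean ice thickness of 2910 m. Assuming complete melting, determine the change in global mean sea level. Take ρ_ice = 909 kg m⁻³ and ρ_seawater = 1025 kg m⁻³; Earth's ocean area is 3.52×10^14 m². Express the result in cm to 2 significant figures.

≈ 91 cm

Draane: ice volume = 1.24×10^5 km² × 2910 m = 3.608×10^5 km³; 3.608×10^5 × (909/1025) = 3.200×10^5 km³ of water.
Spread over 3.52×10^14 m² of ocean, Δh = 3.200×10^14 / 3.52×10^14 = 0.909 m = 91 cm.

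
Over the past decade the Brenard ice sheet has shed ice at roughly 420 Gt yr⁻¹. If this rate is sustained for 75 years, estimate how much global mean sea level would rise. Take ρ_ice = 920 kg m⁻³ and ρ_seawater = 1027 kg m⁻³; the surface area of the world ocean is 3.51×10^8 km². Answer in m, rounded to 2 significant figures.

Total mass lost = 420 Gt/yr × 75 yr = 3.150×10^4 Gt = 3.150×10^16 kg.
ρ_w = 1027 kg m⁻³, so water volume = 3.150×10^16 / 1027 = 3.067×10^13 m³.
Δh = 3.067×10^13 / 3.51×10^14 = 0.0874 m.

≈ 0.087 m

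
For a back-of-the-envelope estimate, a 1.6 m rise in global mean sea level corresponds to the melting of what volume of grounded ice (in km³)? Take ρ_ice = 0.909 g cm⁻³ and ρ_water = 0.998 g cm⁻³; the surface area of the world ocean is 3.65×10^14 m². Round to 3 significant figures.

≈ 6.41×10^5 km³

Required water volume = Δh × A = 1.6 m × 3.65×10^14 m² = 5.840×10^14 m³ = 5.840×10^5 km³.
Ice volume = water volume × ρ_w/ρ_ice = 5.840×10^5 × 998/909 = 6.41×10^5 km³.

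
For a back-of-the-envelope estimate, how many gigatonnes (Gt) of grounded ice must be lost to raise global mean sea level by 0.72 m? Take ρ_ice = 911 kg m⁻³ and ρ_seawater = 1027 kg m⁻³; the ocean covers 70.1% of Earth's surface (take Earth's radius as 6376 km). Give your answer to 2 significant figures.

Required water volume = Δh × A = 0.72 m × 3.58×10^14 m² = 2.578×10^14 m³.
ρ_w = 1027 kg m⁻³, so the mass of water = 2.578×10^14 m³ × 1027 kg m⁻³ = 2.648×10^17 kg = 2.6×10^5 Gt (and the same mass of ice, by conservation).

≈ 2.6×10^5 Gt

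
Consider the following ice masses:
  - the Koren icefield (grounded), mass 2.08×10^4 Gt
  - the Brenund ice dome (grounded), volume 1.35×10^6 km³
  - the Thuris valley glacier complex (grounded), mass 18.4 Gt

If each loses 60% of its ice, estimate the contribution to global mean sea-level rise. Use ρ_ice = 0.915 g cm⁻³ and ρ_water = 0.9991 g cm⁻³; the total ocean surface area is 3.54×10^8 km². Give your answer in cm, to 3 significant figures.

Koren: 0.6 × 2.08×10^4 Gt = 1.248×10^16 kg; dividing by ρ_w = 0.9991 g cm⁻³ = 999.1 kg m⁻³ gives 1.249×10^13 m³ of water.
Brenund: 0.6 × 1.35×10^6 km³ × (915/999.1) = 7.418×10^5 km³ of water.
Thuris: 0.6 × 18.4 Gt = 1.104×10^13 kg; dividing by ρ_w = 999.1 kg m⁻³ gives 1.105×10^10 m³ of water.
Total added water ≈ 7.543×10^14 m³ over 3.54×10^14 m² → Δh = 2.13 m = 213 cm.

≈ 213 cm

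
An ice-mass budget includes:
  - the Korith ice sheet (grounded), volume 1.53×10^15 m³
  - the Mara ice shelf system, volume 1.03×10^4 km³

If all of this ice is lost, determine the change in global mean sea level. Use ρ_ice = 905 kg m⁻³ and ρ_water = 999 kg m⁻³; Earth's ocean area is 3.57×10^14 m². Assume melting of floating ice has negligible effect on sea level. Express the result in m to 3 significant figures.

Korith: 1.53×10^15 m³ × (905/999) = 1.386×10^15 m³ of water.
The Mara ice shelf system is floating and already displaces its own weight of water, so its melt adds essentially nothing to sea level.
Total added water ≈ 1.386×10^15 m³ over 3.57×10^14 m² → Δh = 3.88 m.

≈ 3.88 m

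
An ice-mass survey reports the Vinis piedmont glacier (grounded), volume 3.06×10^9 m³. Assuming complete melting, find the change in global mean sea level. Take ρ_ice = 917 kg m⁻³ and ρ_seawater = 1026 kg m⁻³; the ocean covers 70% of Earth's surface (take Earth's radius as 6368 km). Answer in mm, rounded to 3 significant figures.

≈ 7.67×10^-3 mm

Vinis: 3.06×10^9 m³ × (917/1026) = 2.735×10^9 m³ of water.
Spread over 3.57×10^14 m² of ocean, Δh = 2.735×10^9 / 3.57×10^14 = 7.67×10^-6 m = 7.67×10^-3 mm.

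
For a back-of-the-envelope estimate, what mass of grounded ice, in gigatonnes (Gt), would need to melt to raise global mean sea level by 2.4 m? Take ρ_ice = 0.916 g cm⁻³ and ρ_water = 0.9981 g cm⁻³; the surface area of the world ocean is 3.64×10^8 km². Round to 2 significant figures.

Required water volume = Δh × A = 2.4 m × 3.64×10^14 m² = 8.736×10^14 m³.
ρ_w = 0.9981 g cm⁻³ = 998.1 kg m⁻³, so the mass of water = 8.736×10^14 m³ × 998.1 kg m⁻³ = 8.719×10^17 kg = 8.7×10^5 Gt (and the same mass of ice, by conservation).

≈ 8.7×10^5 Gt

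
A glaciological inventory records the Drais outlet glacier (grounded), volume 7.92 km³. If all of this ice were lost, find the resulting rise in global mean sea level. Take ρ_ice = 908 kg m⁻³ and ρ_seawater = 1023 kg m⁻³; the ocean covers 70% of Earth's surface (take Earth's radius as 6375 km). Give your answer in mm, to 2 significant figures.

Drais: 7.92 km³ × (908/1023) = 7.030 km³ of water.
Spread over 3.57×10^14 m² of ocean, Δh = 7.030×10^9 / 3.57×10^14 = 1.97×10^-5 m = 0.020 mm.

≈ 0.020 mm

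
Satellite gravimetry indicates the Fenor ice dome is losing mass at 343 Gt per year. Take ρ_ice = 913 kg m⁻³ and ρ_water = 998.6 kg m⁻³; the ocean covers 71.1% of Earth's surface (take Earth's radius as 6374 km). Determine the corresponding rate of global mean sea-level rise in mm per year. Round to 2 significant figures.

≈ 0.95 mm/yr

ρ_w = 998.6 kg m⁻³. Annual water volume added = 343 Gt / ρ_w = 3.430×10^14 kg / 998.6 kg m⁻³ = 3.435×10^11 m³.
Δh per year = 3.435×10^11 / 3.63×10^14 = 9.46×10^-4 m = 0.95 mm.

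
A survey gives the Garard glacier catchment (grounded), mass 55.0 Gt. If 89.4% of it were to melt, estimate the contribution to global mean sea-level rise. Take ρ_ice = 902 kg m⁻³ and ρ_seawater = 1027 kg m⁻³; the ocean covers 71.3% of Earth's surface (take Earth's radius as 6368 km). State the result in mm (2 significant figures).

≈ 0.13 mm

Garard: 0.894 × 55.0 Gt = 4.917×10^13 kg; dividing by ρ_w = 1027 kg m⁻³ gives 4.788×10^10 m³ of water.
Spread over 3.63×10^14 m² of ocean, Δh = 4.788×10^10 / 3.63×10^14 = 1.32×10^-4 m = 0.13 mm.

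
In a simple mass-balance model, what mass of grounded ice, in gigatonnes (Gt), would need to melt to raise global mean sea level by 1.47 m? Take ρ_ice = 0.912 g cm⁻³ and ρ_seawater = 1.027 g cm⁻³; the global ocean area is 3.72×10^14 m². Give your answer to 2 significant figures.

Required water volume = Δh × A = 1.47 m × 3.72×10^14 m² = 5.468×10^14 m³.
ρ_w = 1.027 g cm⁻³ = 1027 kg m⁻³, so the mass of water = 5.468×10^14 m³ × 1027 kg m⁻³ = 5.616×10^17 kg = 5.6×10^5 Gt (and the same mass of ice, by conservation).

≈ 5.6×10^5 Gt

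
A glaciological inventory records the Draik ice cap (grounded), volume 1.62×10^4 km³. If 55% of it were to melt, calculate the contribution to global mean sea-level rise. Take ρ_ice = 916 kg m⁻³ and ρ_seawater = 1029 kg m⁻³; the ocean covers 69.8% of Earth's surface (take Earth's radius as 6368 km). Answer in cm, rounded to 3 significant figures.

≈ 2.23 cm

Draik: 0.55 × 1.62×10^4 km³ × (916/1029) = 7932 km³ of water.
Spread over 3.56×10^14 m² of ocean, Δh = 7.932×10^12 / 3.56×10^14 = 0.0223 m = 2.23 cm.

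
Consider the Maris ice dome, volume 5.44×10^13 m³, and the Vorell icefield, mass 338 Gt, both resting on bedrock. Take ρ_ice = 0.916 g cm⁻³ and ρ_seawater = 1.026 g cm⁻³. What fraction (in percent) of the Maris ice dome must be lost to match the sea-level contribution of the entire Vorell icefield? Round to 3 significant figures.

Equal sea-level rise means equal mass of meltwater, i.e. equal mass of ice lost.
Ice mass of Vorell: 3.380×10^14 kg; ice mass of Maris: 4.983×10^16 kg.
Fraction required = 3.380×10^14 / 4.983×10^16 = 6.78×10^-3 → 0.678 %.

≈ 0.678 %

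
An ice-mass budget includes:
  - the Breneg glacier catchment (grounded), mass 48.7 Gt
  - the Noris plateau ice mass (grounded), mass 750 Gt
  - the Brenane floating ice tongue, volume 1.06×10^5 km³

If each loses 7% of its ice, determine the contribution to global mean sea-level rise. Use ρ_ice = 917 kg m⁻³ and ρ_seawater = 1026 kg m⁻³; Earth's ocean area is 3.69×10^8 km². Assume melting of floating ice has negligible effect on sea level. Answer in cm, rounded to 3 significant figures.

≈ 0.0148 cm

Breneg: 0.07 × 48.7 Gt = 3.409×10^12 kg; dividing by ρ_w = 1026 kg m⁻³ gives 3.323×10^9 m³ of water.
Noris: 0.07 × 750 Gt = 5.250×10^13 kg; dividing by ρ_w = 1026 kg m⁻³ gives 5.117×10^10 m³ of water.
The Brenane floating ice tongue is floating and already displaces its own weight of water, so its melt adds essentially nothing to sea level.
Total added water ≈ 5.449×10^10 m³ over 3.69×10^14 m² → Δh = 1.48×10^-4 m = 0.0148 cm.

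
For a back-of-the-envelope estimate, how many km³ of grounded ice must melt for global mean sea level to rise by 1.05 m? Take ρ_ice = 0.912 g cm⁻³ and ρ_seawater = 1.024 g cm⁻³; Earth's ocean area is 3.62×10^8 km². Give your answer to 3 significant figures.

Required water volume = Δh × A = 1.05 m × 3.62×10^14 m² = 3.801×10^14 m³ = 3.801×10^5 km³.
Ice volume = water volume × ρ_w/ρ_ice = 3.801×10^5 × 1024/912 = 4.27×10^5 km³.

≈ 4.27×10^5 km³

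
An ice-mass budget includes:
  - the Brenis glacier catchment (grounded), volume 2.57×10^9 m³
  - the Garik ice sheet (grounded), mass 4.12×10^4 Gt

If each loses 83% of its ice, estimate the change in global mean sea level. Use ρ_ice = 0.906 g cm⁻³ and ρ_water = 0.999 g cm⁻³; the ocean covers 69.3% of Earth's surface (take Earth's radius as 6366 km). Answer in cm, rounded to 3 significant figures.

Brenis: 0.83 × 2.57×10^9 m³ × (906/999) = 1.935×10^9 m³ of water.
Garik: 0.83 × 4.12×10^4 Gt = 3.420×10^16 kg; dividing by ρ_w = 0.999 g cm⁻³ = 999 kg m⁻³ gives 3.423×10^13 m³ of water.
Total added water ≈ 3.423×10^13 m³ over 3.53×10^14 m² → Δh = 0.0970 m = 9.70 cm.

≈ 9.70 cm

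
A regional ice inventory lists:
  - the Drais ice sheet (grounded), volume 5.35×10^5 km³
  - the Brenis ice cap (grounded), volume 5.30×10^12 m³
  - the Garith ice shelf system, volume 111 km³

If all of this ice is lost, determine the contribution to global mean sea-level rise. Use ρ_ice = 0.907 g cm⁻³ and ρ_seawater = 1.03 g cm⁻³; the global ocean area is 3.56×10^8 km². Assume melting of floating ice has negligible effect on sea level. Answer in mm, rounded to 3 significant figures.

≈ 1340 mm

Drais: 5.35×10^5 km³ × (907/1030) = 4.711×10^5 km³ of water.
Brenis: 5.30×10^12 m³ × (907/1030) = 4.667×10^12 m³ of water.
The Garith ice shelf system is floating and already displaces its own weight of water, so its melt adds essentially nothing to sea level.
Total added water ≈ 4.758×10^14 m³ over 3.56×10^14 m² → Δh = 1.34 m = 1340 mm.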